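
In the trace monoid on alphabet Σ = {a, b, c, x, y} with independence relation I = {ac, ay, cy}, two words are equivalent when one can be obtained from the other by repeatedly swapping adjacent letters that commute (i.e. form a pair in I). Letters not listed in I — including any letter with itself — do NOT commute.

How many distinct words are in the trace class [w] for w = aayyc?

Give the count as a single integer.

30

0(a) covers ∅
1(a) covers 0:a
2(y) covers ∅
3(y) covers 2:y
4(c) covers ∅
floor of heap: 0:a, 2:y, 4:c
completions by unplaced set U, small U first (add the entries for U minus each lowest piece of U):
  |U|=1: {1}:1  {3}:1  {4}:1
  |U|=2: {0,1}:1  {1,3}:2  {1,4}:2  {2,3}:1  {3,4}:2
  |U|=3: {0,1,3}:3  {0,1,4}:3  {1,2,3}:3  {1,3,4}:6  {2,3,4}:3
  start at 0(a): 12
  start at 2(y): 12
  start at 4(c): 6
sum over floor = 30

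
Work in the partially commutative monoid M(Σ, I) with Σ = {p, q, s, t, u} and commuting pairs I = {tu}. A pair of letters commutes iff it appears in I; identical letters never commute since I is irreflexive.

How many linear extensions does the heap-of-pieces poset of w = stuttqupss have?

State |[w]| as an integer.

4

#0=s has no predecessor
#1=t depends on [0:s]
#2=u depends on [0:s]
#3=t depends on [1:t]
#4=t depends on [3:t]
#5=q depends on [2:u, 4:t]
#6=u depends on [5:q]
#7=p depends on [6:u]
#8=s depends on [7:p]
#9=s depends on [8:s]
sources: [0:s]
N(rest) = Σ N(rest − s) over sources s of rest; N(one piece) = 1:
  size 1 → [9]=1
  size 2 → [8,9]=1
  size 3 → [7,8,9]=1
  size 4 → [6,7,8,9]=1
  size 5 → [5,6,7,8,9]=1
  size 6 → [2,5,6,7,8,9]=1  [4,5,6,7,8,9]=1
  size 7 → [2,4,5,6,7,8,9]=2  [3,4,5,6,7,8,9]=1
  size 8 → [1,3,4,5,6,7,8,9]=1  [2,3,4,5,6,7,8,9]=3
  first=0(s) contributes 4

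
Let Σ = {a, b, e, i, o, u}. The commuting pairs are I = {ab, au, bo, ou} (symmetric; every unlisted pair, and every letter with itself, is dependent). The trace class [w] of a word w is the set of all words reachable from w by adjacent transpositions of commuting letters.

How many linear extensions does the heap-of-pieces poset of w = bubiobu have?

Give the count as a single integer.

#0=b has no predecessor
#1=u depends on [0:b]
#2=b depends on [1:u]
#3=i depends on [2:b]
#4=o depends on [3:i]
#5=b depends on [3:i]
#6=u depends on [5:b]
sources: [0:b]
N(rest) = Σ N(rest − s) over sources s of rest; N(one piece) = 1:
  size 1 → [4]=1  [6]=1
  size 2 → [4,6]=2  [5,6]=1
  size 3 → [4,5,6]=3
  size 4 → [3,4,5,6]=3
  size 5 → [2,3,4,5,6]=3
  first=0(b) contributes 3

3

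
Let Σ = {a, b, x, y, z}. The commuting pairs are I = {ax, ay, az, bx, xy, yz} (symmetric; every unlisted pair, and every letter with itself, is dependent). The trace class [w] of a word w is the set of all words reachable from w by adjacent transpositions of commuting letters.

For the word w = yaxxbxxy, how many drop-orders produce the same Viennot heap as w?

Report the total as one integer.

piece 0:y — minimal
piece 1:a — minimal
piece 2:x — minimal
piece 3:x rests on {2:x}
piece 4:b rests on {0:y, 1:a}
piece 5:x rests on {3:x}
piece 6:x rests on {5:x}
piece 7:y rests on {4:b}
minimal pieces: {0:y, 1:a, 2:x}
ways to finish when only these pieces remain (= sum over removing one remaining piece with nothing left below it):
  1 left: {6}→1  {7}→1
  2 left: {4,7}→1  {5,6}→1  {6,7}→2
  3 left: {0,4,7}→1  {1,4,7}→1  {3,5,6}→1  {4,6,7}→3  {5,6,7}→3
  4 left: {0,1,4,7}→2  {0,4,6,7}→4  {1,4,6,7}→4  {2,3,5,6}→1  {3,5,6,7}→4  {4,5,6,7}→6
  5 left: {0,1,4,6,7}→10  {0,4,5,6,7}→10  {1,4,5,6,7}→10  {2,3,5,6,7}→5  {3,4,5,6,7}→10
  6 left: {0,1,4,5,6,7}→30  {0,3,4,5,6,7}→20  {1,3,4,5,6,7}→20  {2,3,4,5,6,7}→15
  placing 0:y first → 35 extensions
  placing 1:a first → 35 extensions
  placing 2:x first → 70 extensions
total linear extensions = 140

140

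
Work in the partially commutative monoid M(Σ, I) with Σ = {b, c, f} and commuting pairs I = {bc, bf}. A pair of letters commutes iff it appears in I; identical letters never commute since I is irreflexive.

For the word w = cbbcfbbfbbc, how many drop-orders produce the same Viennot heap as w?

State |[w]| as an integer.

piece 0:c — minimal
piece 1:b — minimal
piece 2:b rests on {1:b}
piece 3:c rests on {0:c}
piece 4:f rests on {3:c}
piece 5:b rests on {2:b}
piece 6:b rests on {5:b}
piece 7:f rests on {4:f}
piece 8:b rests on {6:b}
piece 9:b rests on {8:b}
piece 10:c rests on {7:f}
minimal pieces: {0:c, 1:b}
ways to finish when only these pieces remain (= sum over removing one remaining piece with nothing left below it):
  1 left: {9}→1  {10}→1
  2 left: {7,10}→1  {8,9}→1  {9,10}→2
  3 left: {4,7,10}→1  {6,8,9}→1  {7,9,10}→3  {8,9,10}→3
  4 left: {3,4,7,10}→1  {4,7,9,10}→4  {5,6,8,9}→1  {6,8,9,10}→4  {7,8,9,10}→6
  5 left: {0,3,4,7,10}→1  {2,5,6,8,9}→1  {3,4,7,9,10}→5  {4,7,8,9,10}→10  {5,6,8,9,10}→5  {6,7,8,9,10}→10
  6 left: {0,3,4,7,9,10}→6  {1,2,5,6,8,9}→1  {2,5,6,8,9,10}→6  {3,4,7,8,9,10}→15  {4,6,7,8,9,10}→20  {5,6,7,8,9,10}→15
  7 left: {0,3,4,7,8,9,10}→21  {1,2,5,6,8,9,10}→7  {2,5,6,7,8,9,10}→21  {3,4,6,7,8,9,10}→35  {4,5,6,7,8,9,10}→35
  8 left: {0,3,4,6,7,8,9,10}→56  {1,2,5,6,7,8,9,10}→28  {2,4,5,6,7,8,9,10}→56  {3,4,5,6,7,8,9,10}→70
  9 left: {0,3,4,5,6,7,8,9,10}→126  {1,2,4,5,6,7,8,9,10}→84  {2,3,4,5,6,7,8,9,10}→126
  placing 0:c first → 210 extensions
  placing 1:b first → 252 extensions
total linear extensions = 462

462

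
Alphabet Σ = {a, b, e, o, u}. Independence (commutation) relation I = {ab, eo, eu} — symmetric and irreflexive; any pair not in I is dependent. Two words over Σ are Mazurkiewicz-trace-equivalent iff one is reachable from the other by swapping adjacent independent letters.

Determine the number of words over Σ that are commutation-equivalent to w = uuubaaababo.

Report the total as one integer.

35

#0=u has no predecessor
#1=u depends on [0:u]
#2=u depends on [1:u]
#3=b depends on [2:u]
#4=a depends on [2:u]
#5=a depends on [4:a]
#6=a depends on [5:a]
#7=b depends on [3:b]
#8=a depends on [6:a]
#9=b depends on [7:b]
#10=o depends on [8:a, 9:b]
sources: [0:u]
N(rest) = Σ N(rest − s) over sources s of rest; N(one piece) = 1:
  size 1 → [10]=1
  size 2 → [8,10]=1  [9,10]=1
  size 3 → [6,8,10]=1  [7,9,10]=1  [8,9,10]=2
  size 4 → [3,7,9,10]=1  [5,6,8,10]=1  [6,8,9,10]=3  [7,8,9,10]=3
  size 5 → [3,7,8,9,10]=4  [4,5,6,8,10]=1  [5,6,8,9,10]=4  [6,7,8,9,10]=6
  size 6 → [3,6,7,8,9,10]=10  [4,5,6,8,9,10]=5  [5,6,7,8,9,10]=10
  size 7 → [3,5,6,7,8,9,10]=20  [4,5,6,7,8,9,10]=15
  size 8 → [3,4,5,6,7,8,9,10]=35
  size 9 → [2,3,4,5,6,7,8,9,10]=35
  first=0(u) contributes 35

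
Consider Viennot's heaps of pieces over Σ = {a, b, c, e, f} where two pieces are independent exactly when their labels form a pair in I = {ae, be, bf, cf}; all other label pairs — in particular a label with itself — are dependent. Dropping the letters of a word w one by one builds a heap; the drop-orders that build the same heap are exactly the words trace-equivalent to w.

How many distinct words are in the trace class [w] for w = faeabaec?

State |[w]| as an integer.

drop 0:f onto floor
drop 1:a onto {0:f}
drop 2:e onto {0:f}
drop 3:a onto {1:a}
drop 4:b onto {3:a}
drop 5:a onto {4:b}
drop 6:e onto {2:e}
drop 7:c onto {5:a, 6:e}
ground layer = {0:f}
drop-orders for the pieces not yet dropped (sum over which currently-grounded one goes next):
  1 to go: {7} 1
  2 to go: {5,7} 1  {6,7} 1
  3 to go: {2,6,7} 1  {4,5,7} 1  {5,6,7} 2
  4 to go: {2,5,6,7} 3  {3,4,5,7} 1  {4,5,6,7} 3
  5 to go: {1,3,4,5,7} 1  {2,4,5,6,7} 6  {3,4,5,6,7} 4
  6 to go: {1,3,4,5,6,7} 5  {2,3,4,5,6,7} 10
  if 0:f drops first: 15 orders

15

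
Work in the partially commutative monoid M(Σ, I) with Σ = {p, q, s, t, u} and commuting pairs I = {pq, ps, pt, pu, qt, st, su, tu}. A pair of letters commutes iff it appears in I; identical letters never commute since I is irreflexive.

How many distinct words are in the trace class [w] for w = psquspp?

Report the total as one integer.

#0=p has no predecessor
#1=s has no predecessor
#2=q depends on [1:s]
#3=u depends on [2:q]
#4=s depends on [2:q]
#5=p depends on [0:p]
#6=p depends on [5:p]
sources: [0:p, 1:s]
N(rest) = Σ N(rest − s) over sources s of rest; N(one piece) = 1:
  size 1 → [3]=1  [4]=1  [6]=1
  size 2 → [3,4]=2  [3,6]=2  [4,6]=2  [5,6]=1
  size 3 → [0,5,6]=1  [2,3,4]=2  [3,4,6]=6  [3,5,6]=3  [4,5,6]=3
  size 4 → [0,3,5,6]=4  [0,4,5,6]=4  [1,2,3,4]=2  [2,3,4,6]=8  [3,4,5,6]=12
  size 5 → [0,3,4,5,6]=20  [1,2,3,4,6]=10  [2,3,4,5,6]=20
  first=0(p) contributes 30
  first=1(s) contributes 40
|[w]| = 70

70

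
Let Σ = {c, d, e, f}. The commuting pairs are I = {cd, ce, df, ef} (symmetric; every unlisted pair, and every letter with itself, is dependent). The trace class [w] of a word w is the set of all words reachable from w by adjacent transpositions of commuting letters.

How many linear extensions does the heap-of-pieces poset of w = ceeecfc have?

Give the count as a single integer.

35

drop 0:c onto floor
drop 1:e onto floor
drop 2:e onto {1:e}
drop 3:e onto {2:e}
drop 4:c onto {0:c}
drop 5:f onto {4:c}
drop 6:c onto {5:f}
ground layer = {0:c, 1:e}
drop-orders for the pieces not yet dropped (sum over which currently-grounded one goes next):
  1 to go: {3} 1  {6} 1
  2 to go: {2,3} 1  {3,6} 2  {5,6} 1
  3 to go: {1,2,3} 1  {2,3,6} 3  {3,5,6} 3  {4,5,6} 1
  4 to go: {0,4,5,6} 1  {1,2,3,6} 4  {2,3,5,6} 6  {3,4,5,6} 4
  5 to go: {0,3,4,5,6} 5  {1,2,3,5,6} 10  {2,3,4,5,6} 10
  if 0:c drops first: 20 orders
  if 1:e drops first: 15 orders
heap linearizations: 35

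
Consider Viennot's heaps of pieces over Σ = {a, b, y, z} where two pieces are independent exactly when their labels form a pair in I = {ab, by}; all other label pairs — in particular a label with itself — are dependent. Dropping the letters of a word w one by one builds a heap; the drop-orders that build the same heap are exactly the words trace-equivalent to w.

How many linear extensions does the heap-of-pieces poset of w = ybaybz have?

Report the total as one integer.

piece 0:y — minimal
piece 1:b — minimal
piece 2:a rests on {0:y}
piece 3:y rests on {2:a}
piece 4:b rests on {1:b}
piece 5:z rests on {3:y, 4:b}
minimal pieces: {0:y, 1:b}
ways to finish when only these pieces remain (= sum over removing one remaining piece with nothing left below it):
  1 left: {5}→1
  2 left: {3,5}→1  {4,5}→1
  3 left: {1,4,5}→1  {2,3,5}→1  {3,4,5}→2
  4 left: {0,2,3,5}→1  {1,3,4,5}→3  {2,3,4,5}→3
  placing 0:y first → 6 extensions
  placing 1:b first → 4 extensions
total linear extensions = 10

10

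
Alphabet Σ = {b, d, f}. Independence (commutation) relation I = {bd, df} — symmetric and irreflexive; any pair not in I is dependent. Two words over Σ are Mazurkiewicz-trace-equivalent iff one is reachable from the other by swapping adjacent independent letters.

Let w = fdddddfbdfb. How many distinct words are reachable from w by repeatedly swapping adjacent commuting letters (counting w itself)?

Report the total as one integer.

462

0(f) covers ∅
1(d) covers ∅
2(d) covers 1:d
3(d) covers 2:d
4(d) covers 3:d
5(d) covers 4:d
6(f) covers 0:f
7(b) covers 6:f
8(d) covers 5:d
9(f) covers 7:b
10(b) covers 9:f
floor of heap: 0:f, 1:d
completions by unplaced set U, small U first (add the entries for U minus each lowest piece of U):
  |U|=1: {8}:1  {10}:1
  |U|=2: {5,8}:1  {8,10}:2  {9,10}:1
  |U|=3: {4,5,8}:1  {5,8,10}:3  {7,9,10}:1  {8,9,10}:3
  |U|=4: {3,4,5,8}:1  {4,5,8,10}:4  {5,8,9,10}:6  {6,7,9,10}:1  {7,8,9,10}:4
  |U|=5: {0,6,7,9,10}:1  {2,3,4,5,8}:1  {3,4,5,8,10}:5  {4,5,8,9,10}:10  {5,7,8,9,10}:10  {6,7,8,9,10}:5
  |U|=6: {0,6,7,8,9,10}:6  {1,2,3,4,5,8}:1  {2,3,4,5,8,10}:6  {3,4,5,8,9,10}:15  {4,5,7,8,9,10}:20  {5,6,7,8,9,10}:15
  |U|=7: {0,5,6,7,8,9,10}:21  {1,2,3,4,5,8,10}:7  {2,3,4,5,8,9,10}:21  {3,4,5,7,8,9,10}:35  {4,5,6,7,8,9,10}:35
  |U|=8: {0,4,5,6,7,8,9,10}:56  {1,2,3,4,5,8,9,10}:28  {2,3,4,5,7,8,9,10}:56  {3,4,5,6,7,8,9,10}:70
  |U|=9: {0,3,4,5,6,7,8,9,10}:126  {1,2,3,4,5,7,8,9,10}:84  {2,3,4,5,6,7,8,9,10}:126
  start at 0(f): 210
  start at 1(d): 252
sum over floor = 462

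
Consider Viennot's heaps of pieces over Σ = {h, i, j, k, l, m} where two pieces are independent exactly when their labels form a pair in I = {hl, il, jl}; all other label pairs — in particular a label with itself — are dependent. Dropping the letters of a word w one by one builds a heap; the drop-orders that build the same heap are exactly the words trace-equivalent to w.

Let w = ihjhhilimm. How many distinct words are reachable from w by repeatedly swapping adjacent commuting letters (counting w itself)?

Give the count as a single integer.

8

#0=i has no predecessor
#1=h depends on [0:i]
#2=j depends on [1:h]
#3=h depends on [2:j]
#4=h depends on [3:h]
#5=i depends on [4:h]
#6=l has no predecessor
#7=i depends on [5:i]
#8=m depends on [6:l, 7:i]
#9=m depends on [8:m]
sources: [0:i, 6:l]
N(rest) = Σ N(rest − s) over sources s of rest; N(one piece) = 1:
  size 1 → [9]=1
  size 2 → [8,9]=1
  size 3 → [6,8,9]=1  [7,8,9]=1
  size 4 → [5,7,8,9]=1  [6,7,8,9]=2
  size 5 → [4,5,7,8,9]=1  [5,6,7,8,9]=3
  size 6 → [3,4,5,7,8,9]=1  [4,5,6,7,8,9]=4
  size 7 → [2,3,4,5,7,8,9]=1  [3,4,5,6,7,8,9]=5
  size 8 → [1,2,3,4,5,7,8,9]=1  [2,3,4,5,6,7,8,9]=6
  first=0(i) contributes 7
  first=6(l) contributes 1
|[w]| = 8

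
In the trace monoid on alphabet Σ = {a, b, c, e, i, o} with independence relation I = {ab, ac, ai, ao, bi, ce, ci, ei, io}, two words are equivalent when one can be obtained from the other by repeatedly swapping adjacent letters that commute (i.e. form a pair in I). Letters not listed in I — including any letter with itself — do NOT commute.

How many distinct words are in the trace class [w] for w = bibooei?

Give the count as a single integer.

21

0(b) covers ∅
1(i) covers ∅
2(b) covers 0:b
3(o) covers 2:b
4(o) covers 3:o
5(e) covers 4:o
6(i) covers 1:i
floor of heap: 0:b, 1:i
completions by unplaced set U, small U first (add the entries for U minus each lowest piece of U):
  |U|=1: {5}:1  {6}:1
  |U|=2: {1,6}:1  {4,5}:1  {5,6}:2
  |U|=3: {1,5,6}:3  {3,4,5}:1  {4,5,6}:3
  |U|=4: {1,4,5,6}:6  {2,3,4,5}:1  {3,4,5,6}:4
  |U|=5: {0,2,3,4,5}:1  {1,3,4,5,6}:10  {2,3,4,5,6}:5
  start at 0(b): 15
  start at 1(i): 6
sum over floor = 21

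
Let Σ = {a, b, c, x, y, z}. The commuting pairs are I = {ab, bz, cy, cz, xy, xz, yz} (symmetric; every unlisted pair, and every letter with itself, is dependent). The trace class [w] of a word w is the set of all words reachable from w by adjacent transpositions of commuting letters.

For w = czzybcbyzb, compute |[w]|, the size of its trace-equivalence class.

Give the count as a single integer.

240

0(c) covers ∅
1(z) covers ∅
2(z) covers 1:z
3(y) covers ∅
4(b) covers 0:c, 3:y
5(c) covers 4:b
6(b) covers 5:c
7(y) covers 6:b
8(z) covers 2:z
9(b) covers 7:y
floor of heap: 0:c, 1:z, 3:y
completions by unplaced set U, small U first (add the entries for U minus each lowest piece of U):
  |U|=1: {8}:1  {9}:1
  |U|=2: {2,8}:1  {7,9}:1  {8,9}:2
  |U|=3: {1,2,8}:1  {2,8,9}:3  {6,7,9}:1  {7,8,9}:3
  |U|=4: {1,2,8,9}:4  {2,7,8,9}:6  {5,6,7,9}:1  {6,7,8,9}:4
  |U|=5: {1,2,7,8,9}:10  {2,6,7,8,9}:10  {4,5,6,7,9}:1  {5,6,7,8,9}:5
  |U|=6: {0,4,5,6,7,9}:1  {1,2,6,7,8,9}:20  {2,5,6,7,8,9}:15  {3,4,5,6,7,9}:1  {4,5,6,7,8,9}:6
  |U|=7: {0,3,4,5,6,7,9}:2  {0,4,5,6,7,8,9}:7  {1,2,5,6,7,8,9}:35  {2,4,5,6,7,8,9}:21  {3,4,5,6,7,8,9}:7
  |U|=8: {0,2,4,5,6,7,8,9}:28  {0,3,4,5,6,7,8,9}:16  {1,2,4,5,6,7,8,9}:56  {2,3,4,5,6,7,8,9}:28
  start at 0(c): 84
  start at 1(z): 72
  start at 3(y): 84
sum over floor = 240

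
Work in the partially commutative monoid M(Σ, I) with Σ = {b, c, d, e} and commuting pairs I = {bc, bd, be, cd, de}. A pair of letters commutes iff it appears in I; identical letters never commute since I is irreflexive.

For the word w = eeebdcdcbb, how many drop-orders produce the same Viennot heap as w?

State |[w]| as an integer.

piece 0:e — minimal
piece 1:e rests on {0:e}
piece 2:e rests on {1:e}
piece 3:b — minimal
piece 4:d — minimal
piece 5:c rests on {2:e}
piece 6:d rests on {4:d}
piece 7:c rests on {5:c}
piece 8:b rests on {3:b}
piece 9:b rests on {8:b}
minimal pieces: {0:e, 3:b, 4:d}
ways to finish when only these pieces remain (= sum over removing one remaining piece with nothing left below it):
  1 left: {6}→1  {7}→1  {9}→1
  2 left: {4,6}→1  {5,7}→1  {6,7}→2  {6,9}→2  {7,9}→2  {8,9}→1
  3 left: {2,5,7}→1  {3,8,9}→1  {4,6,7}→3  {4,6,9}→3  {5,6,7}→3  {5,7,9}→3  {6,7,9}→6  {6,8,9}→3  {7,8,9}→3
  4 left: {1,2,5,7}→1  {2,5,6,7}→4  {2,5,7,9}→4  {3,6,8,9}→4  {3,7,8,9}→4  {4,5,6,7}→6  {4,6,7,9}→12  {4,6,8,9}→6  {5,6,7,9}→12  {5,7,8,9}→6  {6,7,8,9}→12
  5 left: {0,1,2,5,7}→1  {1,2,5,6,7}→5  {1,2,5,7,9}→5  {2,4,5,6,7}→10  {2,5,6,7,9}→20  {2,5,7,8,9}→10  {3,4,6,8,9}→10  {3,5,7,8,9}→10  {3,6,7,8,9}→20  {4,5,6,7,9}→30  {4,6,7,8,9}→30  {5,6,7,8,9}→30
  6 left: {0,1,2,5,6,7}→6  {0,1,2,5,7,9}→6  {1,2,4,5,6,7}→15  {1,2,5,6,7,9}→30  {1,2,5,7,8,9}→15  {2,3,5,7,8,9}→20  {2,4,5,6,7,9}→60  {2,5,6,7,8,9}→60  {3,4,6,7,8,9}→60  {3,5,6,7,8,9}→60  {4,5,6,7,8,9}→90
  7 left: {0,1,2,4,5,6,7}→21  {0,1,2,5,6,7,9}→42  {0,1,2,5,7,8,9}→21  {1,2,3,5,7,8,9}→35  {1,2,4,5,6,7,9}→105  {1,2,5,6,7,8,9}→105  {2,3,5,6,7,8,9}→140  {2,4,5,6,7,8,9}→210  {3,4,5,6,7,8,9}→210
  8 left: {0,1,2,3,5,7,8,9}→56  {0,1,2,4,5,6,7,9}→168  {0,1,2,5,6,7,8,9}→168  {1,2,3,5,6,7,8,9}→280  {1,2,4,5,6,7,8,9}→420  {2,3,4,5,6,7,8,9}→560
  placing 0:e first → 1260 extensions
  placing 3:b first → 756 extensions
  placing 4:d first → 504 extensions
total linear extensions = 2520

2520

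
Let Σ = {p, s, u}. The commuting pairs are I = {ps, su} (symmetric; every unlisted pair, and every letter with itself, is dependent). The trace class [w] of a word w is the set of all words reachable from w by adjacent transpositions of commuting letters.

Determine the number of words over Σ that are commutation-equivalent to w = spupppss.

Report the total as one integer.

56

piece 0:s — minimal
piece 1:p — minimal
piece 2:u rests on {1:p}
piece 3:p rests on {2:u}
piece 4:p rests on {3:p}
piece 5:p rests on {4:p}
piece 6:s rests on {0:s}
piece 7:s rests on {6:s}
minimal pieces: {0:s, 1:p}
ways to finish when only these pieces remain (= sum over removing one remaining piece with nothing left below it):
  1 left: {5}→1  {7}→1
  2 left: {4,5}→1  {5,7}→2  {6,7}→1
  3 left: {0,6,7}→1  {3,4,5}→1  {4,5,7}→3  {5,6,7}→3
  4 left: {0,5,6,7}→4  {2,3,4,5}→1  {3,4,5,7}→4  {4,5,6,7}→6
  5 left: {0,4,5,6,7}→10  {1,2,3,4,5}→1  {2,3,4,5,7}→5  {3,4,5,6,7}→10
  6 left: {0,3,4,5,6,7}→20  {1,2,3,4,5,7}→6  {2,3,4,5,6,7}→15
  placing 0:s first → 21 extensions
  placing 1:p first → 35 extensions
total linear extensions = 56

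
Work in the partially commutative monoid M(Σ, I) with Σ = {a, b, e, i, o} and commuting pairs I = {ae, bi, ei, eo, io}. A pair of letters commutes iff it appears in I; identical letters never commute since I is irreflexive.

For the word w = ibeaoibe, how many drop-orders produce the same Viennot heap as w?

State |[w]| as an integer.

#0=i has no predecessor
#1=b has no predecessor
#2=e depends on [1:b]
#3=a depends on [0:i, 1:b]
#4=o depends on [3:a]
#5=i depends on [3:a]
#6=b depends on [2:e, 4:o]
#7=e depends on [6:b]
sources: [0:i, 1:b]
N(rest) = Σ N(rest − s) over sources s of rest; N(one piece) = 1:
  size 1 → [5]=1  [7]=1
  size 2 → [5,7]=2  [6,7]=1
  size 3 → [2,6,7]=1  [4,6,7]=1  [5,6,7]=3
  size 4 → [2,4,6,7]=2  [2,5,6,7]=4  [4,5,6,7]=4
  size 5 → [2,4,5,6,7]=10  [3,4,5,6,7]=4
  size 6 → [0,3,4,5,6,7]=4  [2,3,4,5,6,7]=14
  first=0(i) contributes 14
  first=1(b) contributes 18
|[w]| = 32

32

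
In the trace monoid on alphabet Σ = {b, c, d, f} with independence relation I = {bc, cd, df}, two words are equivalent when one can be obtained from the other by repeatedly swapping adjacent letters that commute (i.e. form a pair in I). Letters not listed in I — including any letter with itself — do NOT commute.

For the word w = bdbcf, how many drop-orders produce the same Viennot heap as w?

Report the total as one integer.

#0=b has no predecessor
#1=d depends on [0:b]
#2=b depends on [1:d]
#3=c has no predecessor
#4=f depends on [2:b, 3:c]
sources: [0:b, 3:c]
N(rest) = Σ N(rest − s) over sources s of rest; N(one piece) = 1:
  size 1 → [4]=1
  size 2 → [2,4]=1  [3,4]=1
  size 3 → [1,2,4]=1  [2,3,4]=2
  first=0(b) contributes 3
  first=3(c) contributes 1
|[w]| = 4

4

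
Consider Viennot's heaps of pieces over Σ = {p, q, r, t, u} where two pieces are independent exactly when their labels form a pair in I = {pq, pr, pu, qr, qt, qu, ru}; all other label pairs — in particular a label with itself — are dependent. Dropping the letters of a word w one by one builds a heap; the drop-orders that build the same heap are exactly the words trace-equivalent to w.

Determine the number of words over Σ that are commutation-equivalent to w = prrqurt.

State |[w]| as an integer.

140

0(p) covers ∅
1(r) covers ∅
2(r) covers 1:r
3(q) covers ∅
4(u) covers ∅
5(r) covers 2:r
6(t) covers 0:p, 4:u, 5:r
floor of heap: 0:p, 1:r, 3:q, 4:u
completions by unplaced set U, small U first (add the entries for U minus each lowest piece of U):
  |U|=1: {3}:1  {6}:1
  |U|=2: {0,6}:1  {3,6}:2  {4,6}:1  {5,6}:1
  |U|=3: {0,3,6}:3  {0,4,6}:2  {0,5,6}:2  {2,5,6}:1  {3,4,6}:3  {3,5,6}:3  {4,5,6}:2
  |U|=4: {0,2,5,6}:3  {0,3,4,6}:8  {0,3,5,6}:8  {0,4,5,6}:6  {1,2,5,6}:1  {2,3,5,6}:4  {2,4,5,6}:3  {3,4,5,6}:8
  |U|=5: {0,1,2,5,6}:4  {0,2,3,5,6}:15  {0,2,4,5,6}:12  {0,3,4,5,6}:30  {1,2,3,5,6}:5  {1,2,4,5,6}:4  {2,3,4,5,6}:15
  start at 0(p): 24
  start at 1(r): 72
  start at 3(q): 20
  start at 4(u): 24
sum over floor = 140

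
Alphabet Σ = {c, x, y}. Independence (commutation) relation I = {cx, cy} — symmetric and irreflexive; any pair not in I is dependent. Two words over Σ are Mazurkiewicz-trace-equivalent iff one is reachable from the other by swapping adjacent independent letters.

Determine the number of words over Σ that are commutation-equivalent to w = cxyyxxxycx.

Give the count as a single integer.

45

#0=c has no predecessor
#1=x has no predecessor
#2=y depends on [1:x]
#3=y depends on [2:y]
#4=x depends on [3:y]
#5=x depends on [4:x]
#6=x depends on [5:x]
#7=y depends on [6:x]
#8=c depends on [0:c]
#9=x depends on [7:y]
sources: [0:c, 1:x]
N(rest) = Σ N(rest − s) over sources s of rest; N(one piece) = 1:
  size 1 → [8]=1  [9]=1
  size 2 → [0,8]=1  [7,9]=1  [8,9]=2
  size 3 → [0,8,9]=3  [6,7,9]=1  [7,8,9]=3
  size 4 → [0,7,8,9]=6  [5,6,7,9]=1  [6,7,8,9]=4
  size 5 → [0,6,7,8,9]=10  [4,5,6,7,9]=1  [5,6,7,8,9]=5
  size 6 → [0,5,6,7,8,9]=15  [3,4,5,6,7,9]=1  [4,5,6,7,8,9]=6
  size 7 → [0,4,5,6,7,8,9]=21  [2,3,4,5,6,7,9]=1  [3,4,5,6,7,8,9]=7
  size 8 → [0,3,4,5,6,7,8,9]=28  [1,2,3,4,5,6,7,9]=1  [2,3,4,5,6,7,8,9]=8
  first=0(c) contributes 9
  first=1(x) contributes 36
|[w]| = 45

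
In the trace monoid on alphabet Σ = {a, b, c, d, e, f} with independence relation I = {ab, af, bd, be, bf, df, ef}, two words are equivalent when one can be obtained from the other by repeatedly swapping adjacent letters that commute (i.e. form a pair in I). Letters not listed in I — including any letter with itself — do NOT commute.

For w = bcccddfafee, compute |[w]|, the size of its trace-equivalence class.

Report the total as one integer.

#0=b has no predecessor
#1=c depends on [0:b]
#2=c depends on [1:c]
#3=c depends on [2:c]
#4=d depends on [3:c]
#5=d depends on [4:d]
#6=f depends on [3:c]
#7=a depends on [5:d]
#8=f depends on [6:f]
#9=e depends on [7:a]
#10=e depends on [9:e]
sources: [0:b]
N(rest) = Σ N(rest − s) over sources s of rest; N(one piece) = 1:
  size 1 → [8]=1  [10]=1
  size 2 → [6,8]=1  [8,10]=2  [9,10]=1
  size 3 → [6,8,10]=3  [7,9,10]=1  [8,9,10]=3
  size 4 → [5,7,9,10]=1  [6,8,9,10]=6  [7,8,9,10]=4
  size 5 → [4,5,7,9,10]=1  [5,7,8,9,10]=5  [6,7,8,9,10]=10
  size 6 → [4,5,7,8,9,10]=6  [5,6,7,8,9,10]=15
  size 7 → [4,5,6,7,8,9,10]=21
  size 8 → [3,4,5,6,7,8,9,10]=21
  size 9 → [2,3,4,5,6,7,8,9,10]=21
  first=0(b) contributes 21

21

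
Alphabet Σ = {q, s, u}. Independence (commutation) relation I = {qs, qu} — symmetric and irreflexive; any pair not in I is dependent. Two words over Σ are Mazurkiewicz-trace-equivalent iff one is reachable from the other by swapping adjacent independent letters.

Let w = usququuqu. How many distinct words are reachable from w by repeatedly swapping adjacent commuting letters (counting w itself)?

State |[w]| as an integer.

drop 0:u onto floor
drop 1:s onto {0:u}
drop 2:q onto floor
drop 3:u onto {1:s}
drop 4:q onto {2:q}
drop 5:u onto {3:u}
drop 6:u onto {5:u}
drop 7:q onto {4:q}
drop 8:u onto {6:u}
ground layer = {0:u, 2:q}
drop-orders for the pieces not yet dropped (sum over which currently-grounded one goes next):
  1 to go: {7} 1  {8} 1
  2 to go: {4,7} 1  {6,8} 1  {7,8} 2
  3 to go: {2,4,7} 1  {4,7,8} 3  {5,6,8} 1  {6,7,8} 3
  4 to go: {2,4,7,8} 4  {3,5,6,8} 1  {4,6,7,8} 6  {5,6,7,8} 4
  5 to go: {1,3,5,6,8} 1  {2,4,6,7,8} 10  {3,5,6,7,8} 5  {4,5,6,7,8} 10
  6 to go: {0,1,3,5,6,8} 1  {1,3,5,6,7,8} 6  {2,4,5,6,7,8} 20  {3,4,5,6,7,8} 15
  7 to go: {0,1,3,5,6,7,8} 7  {1,3,4,5,6,7,8} 21  {2,3,4,5,6,7,8} 35
  if 0:u drops first: 56 orders
  if 2:q drops first: 28 orders
heap linearizations: 84

84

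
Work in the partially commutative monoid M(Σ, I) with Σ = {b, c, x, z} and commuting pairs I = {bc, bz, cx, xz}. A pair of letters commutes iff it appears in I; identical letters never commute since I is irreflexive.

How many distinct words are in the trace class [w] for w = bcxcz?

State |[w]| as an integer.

piece 0:b — minimal
piece 1:c — minimal
piece 2:x rests on {0:b}
piece 3:c rests on {1:c}
piece 4:z rests on {3:c}
minimal pieces: {0:b, 1:c}
ways to finish when only these pieces remain (= sum over removing one remaining piece with nothing left below it):
  1 left: {2}→1  {4}→1
  2 left: {0,2}→1  {2,4}→2  {3,4}→1
  3 left: {0,2,4}→3  {1,3,4}→1  {2,3,4}→3
  placing 0:b first → 4 extensions
  placing 1:c first → 6 extensions
total linear extensions = 10

10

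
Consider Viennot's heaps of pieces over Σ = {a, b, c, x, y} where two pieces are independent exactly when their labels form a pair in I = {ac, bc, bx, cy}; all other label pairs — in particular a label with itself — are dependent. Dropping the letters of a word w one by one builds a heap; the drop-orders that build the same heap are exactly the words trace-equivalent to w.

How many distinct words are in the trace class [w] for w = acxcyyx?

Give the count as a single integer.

drop 0:a onto floor
drop 1:c onto floor
drop 2:x onto {0:a, 1:c}
drop 3:c onto {2:x}
drop 4:y onto {2:x}
drop 5:y onto {4:y}
drop 6:x onto {3:c, 5:y}
ground layer = {0:a, 1:c}
drop-orders for the pieces not yet dropped (sum over which currently-grounded one goes next):
  1 to go: {6} 1
  2 to go: {3,6} 1  {5,6} 1
  3 to go: {3,5,6} 2  {4,5,6} 1
  4 to go: {3,4,5,6} 3
  5 to go: {2,3,4,5,6} 3
  if 0:a drops first: 3 orders
  if 1:c drops first: 3 orders
heap linearizations: 6

6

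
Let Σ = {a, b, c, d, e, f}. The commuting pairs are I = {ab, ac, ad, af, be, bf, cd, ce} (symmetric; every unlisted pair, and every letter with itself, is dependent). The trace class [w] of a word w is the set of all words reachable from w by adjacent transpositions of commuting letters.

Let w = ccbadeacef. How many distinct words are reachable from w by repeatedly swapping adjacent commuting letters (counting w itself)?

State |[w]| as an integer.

27

drop 0:c onto floor
drop 1:c onto {0:c}
drop 2:b onto {1:c}
drop 3:a onto floor
drop 4:d onto {2:b}
drop 5:e onto {3:a, 4:d}
drop 6:a onto {5:e}
drop 7:c onto {2:b}
drop 8:e onto {6:a}
drop 9:f onto {7:c, 8:e}
ground layer = {0:c, 3:a}
drop-orders for the pieces not yet dropped (sum over which currently-grounded one goes next):
  1 to go: {9} 1
  2 to go: {7,9} 1  {8,9} 1
  3 to go: {6,8,9} 1  {7,8,9} 2
  4 to go: {5,6,8,9} 1  {6,7,8,9} 3
  5 to go: {3,5,6,8,9} 1  {4,5,6,8,9} 1  {5,6,7,8,9} 4
  6 to go: {3,4,5,6,8,9} 2  {3,5,6,7,8,9} 5  {4,5,6,7,8,9} 5
  7 to go: {2,4,5,6,7,8,9} 5  {3,4,5,6,7,8,9} 12
  8 to go: {1,2,4,5,6,7,8,9} 5  {2,3,4,5,6,7,8,9} 17
  if 0:c drops first: 22 orders
  if 3:a drops first: 5 orders
heap linearizations: 27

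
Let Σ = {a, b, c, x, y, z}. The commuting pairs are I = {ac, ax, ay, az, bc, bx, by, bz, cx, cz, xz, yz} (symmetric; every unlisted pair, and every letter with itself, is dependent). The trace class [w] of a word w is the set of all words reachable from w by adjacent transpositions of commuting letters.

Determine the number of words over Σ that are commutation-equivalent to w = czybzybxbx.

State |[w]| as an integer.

2520

drop 0:c onto floor
drop 1:z onto floor
drop 2:y onto {0:c}
drop 3:b onto floor
drop 4:z onto {1:z}
drop 5:y onto {2:y}
drop 6:b onto {3:b}
drop 7:x onto {5:y}
drop 8:b onto {6:b}
drop 9:x onto {7:x}
ground layer = {0:c, 1:z, 3:b}
drop-orders for the pieces not yet dropped (sum over which currently-grounded one goes next):
  1 to go: {4} 1  {8} 1  {9} 1
  2 to go: {1,4} 1  {4,8} 2  {4,9} 2  {6,8} 1  {7,9} 1  {8,9} 2
  3 to go: {1,4,8} 3  {1,4,9} 3  {3,6,8} 1  {4,6,8} 3  {4,7,9} 3  {4,8,9} 6  {5,7,9} 1  {6,8,9} 3  {7,8,9} 3
  4 to go: {1,4,6,8} 6  {1,4,7,9} 6  {1,4,8,9} 12  {2,5,7,9} 1  {3,4,6,8} 4  {3,6,8,9} 4  {4,5,7,9} 4  {4,6,8,9} 12  {4,7,8,9} 12  {5,7,8,9} 4  {6,7,8,9} 6
  5 to go: {0,2,5,7,9} 1  {1,3,4,6,8} 10  {1,4,5,7,9} 10  {1,4,6,8,9} 30  {1,4,7,8,9} 30  {2,4,5,7,9} 5  {2,5,7,8,9} 5  {3,4,6,8,9} 20  {3,6,7,8,9} 10  {4,5,7,8,9} 20  {4,6,7,8,9} 30  {5,6,7,8,9} 10
  6 to go: {0,2,4,5,7,9} 6  {0,2,5,7,8,9} 6  {1,2,4,5,7,9} 15  {1,3,4,6,8,9} 60  {1,4,5,7,8,9} 60  {1,4,6,7,8,9} 90  {2,4,5,7,8,9} 30  {2,5,6,7,8,9} 15  {3,4,6,7,8,9} 60  {3,5,6,7,8,9} 20  {4,5,6,7,8,9} 60
  7 to go: {0,1,2,4,5,7,9} 21  {0,2,4,5,7,8,9} 42  {0,2,5,6,7,8,9} 21  {1,2,4,5,7,8,9} 105  {1,3,4,6,7,8,9} 210  {1,4,5,6,7,8,9} 210  {2,3,5,6,7,8,9} 35  {2,4,5,6,7,8,9} 105  {3,4,5,6,7,8,9} 140
  8 to go: {0,1,2,4,5,7,8,9} 168  {0,2,3,5,6,7,8,9} 56  {0,2,4,5,6,7,8,9} 168  {1,2,4,5,6,7,8,9} 420  {1,3,4,5,6,7,8,9} 560  {2,3,4,5,6,7,8,9} 280
  if 0:c drops first: 1260 orders
  if 1:z drops first: 504 orders
  if 3:b drops first: 756 orders
heap linearizations: 2520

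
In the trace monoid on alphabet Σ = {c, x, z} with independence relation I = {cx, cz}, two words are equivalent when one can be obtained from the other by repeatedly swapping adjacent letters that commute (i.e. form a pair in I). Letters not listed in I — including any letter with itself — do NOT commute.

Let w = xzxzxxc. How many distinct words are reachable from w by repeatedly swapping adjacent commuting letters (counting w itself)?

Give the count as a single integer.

#0=x has no predecessor
#1=z depends on [0:x]
#2=x depends on [1:z]
#3=z depends on [2:x]
#4=x depends on [3:z]
#5=x depends on [4:x]
#6=c has no predecessor
sources: [0:x, 6:c]
N(rest) = Σ N(rest − s) over sources s of rest; N(one piece) = 1:
  size 1 → [5]=1  [6]=1
  size 2 → [4,5]=1  [5,6]=2
  size 3 → [3,4,5]=1  [4,5,6]=3
  size 4 → [2,3,4,5]=1  [3,4,5,6]=4
  size 5 → [1,2,3,4,5]=1  [2,3,4,5,6]=5
  first=0(x) contributes 6
  first=6(c) contributes 1
|[w]| = 7

7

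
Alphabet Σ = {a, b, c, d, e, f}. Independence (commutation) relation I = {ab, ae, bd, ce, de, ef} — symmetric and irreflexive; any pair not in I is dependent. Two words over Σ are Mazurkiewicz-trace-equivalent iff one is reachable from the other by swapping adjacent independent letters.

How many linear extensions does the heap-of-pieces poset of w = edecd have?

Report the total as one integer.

#0=e has no predecessor
#1=d has no predecessor
#2=e depends on [0:e]
#3=c depends on [1:d]
#4=d depends on [3:c]
sources: [0:e, 1:d]
N(rest) = Σ N(rest − s) over sources s of rest; N(one piece) = 1:
  size 1 → [2]=1  [4]=1
  size 2 → [0,2]=1  [2,4]=2  [3,4]=1
  size 3 → [0,2,4]=3  [1,3,4]=1  [2,3,4]=3
  first=0(e) contributes 4
  first=1(d) contributes 6
|[w]| = 10

10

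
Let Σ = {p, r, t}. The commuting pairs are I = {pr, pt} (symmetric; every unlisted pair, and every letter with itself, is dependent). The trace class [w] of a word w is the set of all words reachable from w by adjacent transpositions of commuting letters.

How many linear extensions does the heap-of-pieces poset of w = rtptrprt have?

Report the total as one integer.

piece 0:r — minimal
piece 1:t rests on {0:r}
piece 2:p — minimal
piece 3:t rests on {1:t}
piece 4:r rests on {3:t}
piece 5:p rests on {2:p}
piece 6:r rests on {4:r}
piece 7:t rests on {6:r}
minimal pieces: {0:r, 2:p}
ways to finish when only these pieces remain (= sum over removing one remaining piece with nothing left below it):
  1 left: {5}→1  {7}→1
  2 left: {2,5}→1  {5,7}→2  {6,7}→1
  3 left: {2,5,7}→3  {4,6,7}→1  {5,6,7}→3
  4 left: {2,5,6,7}→6  {3,4,6,7}→1  {4,5,6,7}→4
  5 left: {1,3,4,6,7}→1  {2,4,5,6,7}→10  {3,4,5,6,7}→5
  6 left: {0,1,3,4,6,7}→1  {1,3,4,5,6,7}→6  {2,3,4,5,6,7}→15
  placing 0:r first → 21 extensions
  placing 2:p first → 7 extensions
total linear extensions = 28

28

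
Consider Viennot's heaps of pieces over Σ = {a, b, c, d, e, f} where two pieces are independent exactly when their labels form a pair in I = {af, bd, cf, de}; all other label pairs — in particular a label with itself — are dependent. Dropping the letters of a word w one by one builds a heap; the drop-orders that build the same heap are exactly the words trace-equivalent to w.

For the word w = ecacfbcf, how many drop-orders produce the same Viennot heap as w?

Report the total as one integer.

#0=e has no predecessor
#1=c depends on [0:e]
#2=a depends on [1:c]
#3=c depends on [2:a]
#4=f depends on [0:e]
#5=b depends on [3:c, 4:f]
#6=c depends on [5:b]
#7=f depends on [5:b]
sources: [0:e]
N(rest) = Σ N(rest − s) over sources s of rest; N(one piece) = 1:
  size 1 → [6]=1  [7]=1
  size 2 → [6,7]=2
  size 3 → [5,6,7]=2
  size 4 → [3,5,6,7]=2  [4,5,6,7]=2
  size 5 → [2,3,5,6,7]=2  [3,4,5,6,7]=4
  size 6 → [1,2,3,5,6,7]=2  [2,3,4,5,6,7]=6
  first=0(e) contributes 8

8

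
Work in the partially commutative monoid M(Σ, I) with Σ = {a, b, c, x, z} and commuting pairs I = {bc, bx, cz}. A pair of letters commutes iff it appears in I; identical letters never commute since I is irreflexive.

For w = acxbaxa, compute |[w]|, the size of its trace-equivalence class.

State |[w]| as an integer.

3

0(a) covers ∅
1(c) covers 0:a
2(x) covers 1:c
3(b) covers 0:a
4(a) covers 2:x, 3:b
5(x) covers 4:a
6(a) covers 5:x
floor of heap: 0:a
completions by unplaced set U, small U first (add the entries for U minus each lowest piece of U):
  |U|=1: {6}:1
  |U|=2: {5,6}:1
  |U|=3: {4,5,6}:1
  |U|=4: {2,4,5,6}:1  {3,4,5,6}:1
  |U|=5: {1,2,4,5,6}:1  {2,3,4,5,6}:2
  start at 0(a): 3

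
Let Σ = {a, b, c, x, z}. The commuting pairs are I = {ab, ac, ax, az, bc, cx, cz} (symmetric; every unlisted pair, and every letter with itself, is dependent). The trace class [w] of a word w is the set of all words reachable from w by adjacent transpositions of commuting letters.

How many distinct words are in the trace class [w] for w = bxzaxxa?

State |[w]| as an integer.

#0=b has no predecessor
#1=x depends on [0:b]
#2=z depends on [1:x]
#3=a has no predecessor
#4=x depends on [2:z]
#5=x depends on [4:x]
#6=a depends on [3:a]
sources: [0:b, 3:a]
N(rest) = Σ N(rest − s) over sources s of rest; N(one piece) = 1:
  size 1 → [5]=1  [6]=1
  size 2 → [3,6]=1  [4,5]=1  [5,6]=2
  size 3 → [2,4,5]=1  [3,5,6]=3  [4,5,6]=3
  size 4 → [1,2,4,5]=1  [2,4,5,6]=4  [3,4,5,6]=6
  size 5 → [0,1,2,4,5]=1  [1,2,4,5,6]=5  [2,3,4,5,6]=10
  first=0(b) contributes 15
  first=3(a) contributes 6
|[w]| = 21

21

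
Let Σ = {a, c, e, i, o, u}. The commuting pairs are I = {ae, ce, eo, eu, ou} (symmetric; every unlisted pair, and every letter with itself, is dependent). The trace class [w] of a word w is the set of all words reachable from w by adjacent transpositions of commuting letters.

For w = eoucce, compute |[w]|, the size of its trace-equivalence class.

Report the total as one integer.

#0=e has no predecessor
#1=o has no predecessor
#2=u has no predecessor
#3=c depends on [1:o, 2:u]
#4=c depends on [3:c]
#5=e depends on [0:e]
sources: [0:e, 1:o, 2:u]
N(rest) = Σ N(rest − s) over sources s of rest; N(one piece) = 1:
  size 1 → [4]=1  [5]=1
  size 2 → [0,5]=1  [3,4]=1  [4,5]=2
  size 3 → [0,4,5]=3  [1,3,4]=1  [2,3,4]=1  [3,4,5]=3
  size 4 → [0,3,4,5]=6  [1,2,3,4]=2  [1,3,4,5]=4  [2,3,4,5]=4
  first=0(e) contributes 10
  first=1(o) contributes 10
  first=2(u) contributes 10
|[w]| = 30

30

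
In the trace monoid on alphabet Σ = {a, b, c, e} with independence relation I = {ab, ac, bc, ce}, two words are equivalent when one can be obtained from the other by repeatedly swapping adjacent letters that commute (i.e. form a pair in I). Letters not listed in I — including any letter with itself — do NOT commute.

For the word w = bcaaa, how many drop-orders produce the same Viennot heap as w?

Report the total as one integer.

piece 0:b — minimal
piece 1:c — minimal
piece 2:a — minimal
piece 3:a rests on {2:a}
piece 4:a rests on {3:a}
minimal pieces: {0:b, 1:c, 2:a}
ways to finish when only these pieces remain (= sum over removing one remaining piece with nothing left below it):
  1 left: {0}→1  {1}→1  {4}→1
  2 left: {0,1}→2  {0,4}→2  {1,4}→2  {3,4}→1
  3 left: {0,1,4}→6  {0,3,4}→3  {1,3,4}→3  {2,3,4}→1
  placing 0:b first → 4 extensions
  placing 1:c first → 4 extensions
  placing 2:a first → 12 extensions
total linear extensions = 20

20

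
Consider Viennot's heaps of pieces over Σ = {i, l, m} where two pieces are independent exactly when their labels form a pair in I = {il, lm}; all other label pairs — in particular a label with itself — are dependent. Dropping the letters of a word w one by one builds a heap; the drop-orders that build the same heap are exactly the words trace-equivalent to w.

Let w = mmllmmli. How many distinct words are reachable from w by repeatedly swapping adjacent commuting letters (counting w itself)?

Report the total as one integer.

drop 0:m onto floor
drop 1:m onto {0:m}
drop 2:l onto floor
drop 3:l onto {2:l}
drop 4:m onto {1:m}
drop 5:m onto {4:m}
drop 6:l onto {3:l}
drop 7:i onto {5:m}
ground layer = {0:m, 2:l}
drop-orders for the pieces not yet dropped (sum over which currently-grounded one goes next):
  1 to go: {6} 1  {7} 1
  2 to go: {3,6} 1  {5,7} 1  {6,7} 2
  3 to go: {2,3,6} 1  {3,6,7} 3  {4,5,7} 1  {5,6,7} 3
  4 to go: {1,4,5,7} 1  {2,3,6,7} 4  {3,5,6,7} 6  {4,5,6,7} 4
  5 to go: {0,1,4,5,7} 1  {1,4,5,6,7} 5  {2,3,5,6,7} 10  {3,4,5,6,7} 10
  6 to go: {0,1,4,5,6,7} 6  {1,3,4,5,6,7} 15  {2,3,4,5,6,7} 20
  if 0:m drops first: 35 orders
  if 2:l drops first: 21 orders
heap linearizations: 56

56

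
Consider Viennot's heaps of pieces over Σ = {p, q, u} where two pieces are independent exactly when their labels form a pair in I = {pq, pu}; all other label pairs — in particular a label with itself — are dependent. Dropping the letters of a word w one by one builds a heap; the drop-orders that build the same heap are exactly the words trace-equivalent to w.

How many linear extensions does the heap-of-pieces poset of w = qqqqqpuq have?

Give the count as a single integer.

0(q) covers ∅
1(q) covers 0:q
2(q) covers 1:q
3(q) covers 2:q
4(q) covers 3:q
5(p) covers ∅
6(u) covers 4:q
7(q) covers 6:u
floor of heap: 0:q, 5:p
completions by unplaced set U, small U first (add the entries for U minus each lowest piece of U):
  |U|=1: {5}:1  {7}:1
  |U|=2: {5,7}:2  {6,7}:1
  |U|=3: {4,6,7}:1  {5,6,7}:3
  |U|=4: {3,4,6,7}:1  {4,5,6,7}:4
  |U|=5: {2,3,4,6,7}:1  {3,4,5,6,7}:5
  |U|=6: {1,2,3,4,6,7}:1  {2,3,4,5,6,7}:6
  start at 0(q): 7
  start at 5(p): 1
sum over floor = 8

8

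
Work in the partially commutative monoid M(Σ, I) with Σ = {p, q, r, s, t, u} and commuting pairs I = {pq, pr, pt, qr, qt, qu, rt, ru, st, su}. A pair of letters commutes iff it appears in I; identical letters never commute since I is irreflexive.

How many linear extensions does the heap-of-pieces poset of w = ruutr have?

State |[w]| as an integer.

10

0(r) covers ∅
1(u) covers ∅
2(u) covers 1:u
3(t) covers 2:u
4(r) covers 0:r
floor of heap: 0:r, 1:u
completions by unplaced set U, small U first (add the entries for U minus each lowest piece of U):
  |U|=1: {3}:1  {4}:1
  |U|=2: {0,4}:1  {2,3}:1  {3,4}:2
  |U|=3: {0,3,4}:3  {1,2,3}:1  {2,3,4}:3
  start at 0(r): 4
  start at 1(u): 6
sum over floor = 10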